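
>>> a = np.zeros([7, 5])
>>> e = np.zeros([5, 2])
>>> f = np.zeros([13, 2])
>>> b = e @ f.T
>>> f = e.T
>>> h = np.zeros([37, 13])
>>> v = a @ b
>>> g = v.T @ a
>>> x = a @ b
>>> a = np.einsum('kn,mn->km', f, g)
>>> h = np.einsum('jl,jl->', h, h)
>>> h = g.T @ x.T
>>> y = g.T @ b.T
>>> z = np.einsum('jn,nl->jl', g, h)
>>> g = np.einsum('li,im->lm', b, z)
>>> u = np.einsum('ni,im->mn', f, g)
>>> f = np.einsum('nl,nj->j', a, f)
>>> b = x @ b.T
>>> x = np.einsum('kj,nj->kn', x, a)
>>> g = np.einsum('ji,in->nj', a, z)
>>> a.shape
(2, 13)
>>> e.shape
(5, 2)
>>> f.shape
(5,)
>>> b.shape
(7, 5)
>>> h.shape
(5, 7)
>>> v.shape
(7, 13)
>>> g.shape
(7, 2)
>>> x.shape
(7, 2)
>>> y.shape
(5, 5)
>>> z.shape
(13, 7)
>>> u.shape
(7, 2)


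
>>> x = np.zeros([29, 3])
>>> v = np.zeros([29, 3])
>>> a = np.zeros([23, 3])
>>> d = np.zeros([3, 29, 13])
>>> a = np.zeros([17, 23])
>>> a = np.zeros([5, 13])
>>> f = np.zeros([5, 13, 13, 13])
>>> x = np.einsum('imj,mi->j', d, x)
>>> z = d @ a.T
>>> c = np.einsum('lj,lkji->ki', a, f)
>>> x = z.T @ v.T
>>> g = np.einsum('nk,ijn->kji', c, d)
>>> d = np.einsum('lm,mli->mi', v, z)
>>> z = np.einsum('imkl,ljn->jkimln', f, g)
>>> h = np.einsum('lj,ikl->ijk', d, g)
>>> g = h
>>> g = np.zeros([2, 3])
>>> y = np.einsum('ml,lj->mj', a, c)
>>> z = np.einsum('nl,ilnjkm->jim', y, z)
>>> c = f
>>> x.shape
(5, 29, 29)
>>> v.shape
(29, 3)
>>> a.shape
(5, 13)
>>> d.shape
(3, 5)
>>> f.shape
(5, 13, 13, 13)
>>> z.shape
(13, 29, 3)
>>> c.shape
(5, 13, 13, 13)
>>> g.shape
(2, 3)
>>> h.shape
(13, 5, 29)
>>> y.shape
(5, 13)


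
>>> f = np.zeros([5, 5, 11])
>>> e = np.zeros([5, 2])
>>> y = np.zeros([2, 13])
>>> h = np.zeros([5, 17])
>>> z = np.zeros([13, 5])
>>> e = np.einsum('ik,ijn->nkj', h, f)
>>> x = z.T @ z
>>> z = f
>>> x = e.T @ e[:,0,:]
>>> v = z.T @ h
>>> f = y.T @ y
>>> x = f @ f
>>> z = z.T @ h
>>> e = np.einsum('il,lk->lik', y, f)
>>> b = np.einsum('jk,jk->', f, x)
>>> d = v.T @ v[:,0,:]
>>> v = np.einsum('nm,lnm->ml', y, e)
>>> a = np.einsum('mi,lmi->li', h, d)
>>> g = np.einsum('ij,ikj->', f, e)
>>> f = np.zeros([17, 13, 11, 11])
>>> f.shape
(17, 13, 11, 11)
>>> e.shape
(13, 2, 13)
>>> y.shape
(2, 13)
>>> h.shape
(5, 17)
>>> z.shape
(11, 5, 17)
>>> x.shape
(13, 13)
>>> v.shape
(13, 13)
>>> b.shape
()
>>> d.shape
(17, 5, 17)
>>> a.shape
(17, 17)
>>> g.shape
()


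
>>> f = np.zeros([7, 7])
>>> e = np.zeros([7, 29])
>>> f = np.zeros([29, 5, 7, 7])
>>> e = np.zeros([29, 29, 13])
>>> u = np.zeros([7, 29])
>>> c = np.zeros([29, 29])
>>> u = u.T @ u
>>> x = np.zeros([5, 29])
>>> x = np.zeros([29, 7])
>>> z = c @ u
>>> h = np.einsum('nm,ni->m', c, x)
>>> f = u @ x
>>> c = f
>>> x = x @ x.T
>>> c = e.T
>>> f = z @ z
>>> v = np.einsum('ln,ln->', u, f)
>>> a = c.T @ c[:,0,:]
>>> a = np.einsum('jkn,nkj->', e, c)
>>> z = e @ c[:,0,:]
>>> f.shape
(29, 29)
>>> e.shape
(29, 29, 13)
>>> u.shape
(29, 29)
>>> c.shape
(13, 29, 29)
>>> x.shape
(29, 29)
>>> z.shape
(29, 29, 29)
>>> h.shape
(29,)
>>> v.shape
()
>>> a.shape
()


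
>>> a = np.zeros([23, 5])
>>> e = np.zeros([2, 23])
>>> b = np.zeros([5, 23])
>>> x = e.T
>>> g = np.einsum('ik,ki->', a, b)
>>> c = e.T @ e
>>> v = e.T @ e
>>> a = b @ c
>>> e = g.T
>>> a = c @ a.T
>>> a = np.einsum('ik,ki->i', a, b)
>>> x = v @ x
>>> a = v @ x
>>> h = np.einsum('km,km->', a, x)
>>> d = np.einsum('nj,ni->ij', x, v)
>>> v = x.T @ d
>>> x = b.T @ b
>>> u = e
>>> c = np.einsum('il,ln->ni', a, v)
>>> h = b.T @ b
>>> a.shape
(23, 2)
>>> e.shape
()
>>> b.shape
(5, 23)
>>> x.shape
(23, 23)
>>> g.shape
()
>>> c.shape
(2, 23)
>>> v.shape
(2, 2)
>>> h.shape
(23, 23)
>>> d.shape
(23, 2)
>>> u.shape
()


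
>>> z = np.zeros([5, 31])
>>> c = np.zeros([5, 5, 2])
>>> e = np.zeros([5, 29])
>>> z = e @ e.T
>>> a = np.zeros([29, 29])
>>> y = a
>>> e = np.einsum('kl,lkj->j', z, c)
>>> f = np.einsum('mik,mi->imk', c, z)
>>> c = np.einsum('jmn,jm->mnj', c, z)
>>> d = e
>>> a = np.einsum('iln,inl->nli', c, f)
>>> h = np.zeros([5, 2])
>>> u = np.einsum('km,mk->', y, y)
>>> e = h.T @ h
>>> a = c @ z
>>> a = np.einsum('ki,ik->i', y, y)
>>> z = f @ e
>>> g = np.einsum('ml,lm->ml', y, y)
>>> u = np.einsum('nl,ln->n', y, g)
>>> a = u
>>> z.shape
(5, 5, 2)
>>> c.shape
(5, 2, 5)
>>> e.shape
(2, 2)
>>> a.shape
(29,)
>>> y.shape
(29, 29)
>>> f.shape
(5, 5, 2)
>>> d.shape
(2,)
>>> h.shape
(5, 2)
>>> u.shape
(29,)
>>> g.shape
(29, 29)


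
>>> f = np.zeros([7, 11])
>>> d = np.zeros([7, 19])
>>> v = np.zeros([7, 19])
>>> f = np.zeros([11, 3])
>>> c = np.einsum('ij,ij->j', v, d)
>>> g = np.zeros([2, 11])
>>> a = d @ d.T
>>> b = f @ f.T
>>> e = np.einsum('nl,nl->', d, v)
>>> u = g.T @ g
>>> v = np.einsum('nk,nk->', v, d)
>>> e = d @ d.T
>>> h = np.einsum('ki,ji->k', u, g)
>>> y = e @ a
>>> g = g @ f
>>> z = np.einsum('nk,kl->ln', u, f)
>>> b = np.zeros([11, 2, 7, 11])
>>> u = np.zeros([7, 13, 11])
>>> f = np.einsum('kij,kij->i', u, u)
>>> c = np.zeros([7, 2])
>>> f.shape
(13,)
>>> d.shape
(7, 19)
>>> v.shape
()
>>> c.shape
(7, 2)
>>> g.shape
(2, 3)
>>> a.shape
(7, 7)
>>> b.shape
(11, 2, 7, 11)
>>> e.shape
(7, 7)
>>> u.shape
(7, 13, 11)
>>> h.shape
(11,)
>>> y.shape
(7, 7)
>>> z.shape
(3, 11)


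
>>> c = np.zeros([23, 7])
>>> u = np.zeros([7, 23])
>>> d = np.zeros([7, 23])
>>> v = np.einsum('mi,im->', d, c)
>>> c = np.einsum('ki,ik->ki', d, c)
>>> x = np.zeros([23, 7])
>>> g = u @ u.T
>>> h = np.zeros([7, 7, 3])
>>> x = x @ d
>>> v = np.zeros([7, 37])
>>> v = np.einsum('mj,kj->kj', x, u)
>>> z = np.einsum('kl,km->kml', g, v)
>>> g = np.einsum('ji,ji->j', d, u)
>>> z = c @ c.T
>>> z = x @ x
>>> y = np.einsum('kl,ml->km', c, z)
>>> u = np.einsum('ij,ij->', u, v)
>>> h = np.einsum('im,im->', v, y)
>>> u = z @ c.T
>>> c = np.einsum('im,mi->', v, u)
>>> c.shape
()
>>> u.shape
(23, 7)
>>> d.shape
(7, 23)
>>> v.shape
(7, 23)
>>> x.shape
(23, 23)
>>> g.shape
(7,)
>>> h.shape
()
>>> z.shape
(23, 23)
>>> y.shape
(7, 23)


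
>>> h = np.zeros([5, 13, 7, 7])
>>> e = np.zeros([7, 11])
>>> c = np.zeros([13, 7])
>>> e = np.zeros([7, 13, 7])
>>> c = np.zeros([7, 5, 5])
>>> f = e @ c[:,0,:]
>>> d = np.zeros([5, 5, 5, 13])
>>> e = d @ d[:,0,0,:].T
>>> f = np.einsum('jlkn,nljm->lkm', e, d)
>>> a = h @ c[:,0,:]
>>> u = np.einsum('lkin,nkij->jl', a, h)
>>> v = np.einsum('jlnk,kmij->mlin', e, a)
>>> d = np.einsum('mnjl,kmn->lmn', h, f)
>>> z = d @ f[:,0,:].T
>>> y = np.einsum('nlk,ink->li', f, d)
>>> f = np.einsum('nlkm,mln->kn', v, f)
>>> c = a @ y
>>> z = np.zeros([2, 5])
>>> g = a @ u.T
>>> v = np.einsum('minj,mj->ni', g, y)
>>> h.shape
(5, 13, 7, 7)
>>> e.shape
(5, 5, 5, 5)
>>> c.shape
(5, 13, 7, 7)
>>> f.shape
(7, 13)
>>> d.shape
(7, 5, 13)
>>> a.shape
(5, 13, 7, 5)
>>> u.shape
(7, 5)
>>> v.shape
(7, 13)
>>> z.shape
(2, 5)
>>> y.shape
(5, 7)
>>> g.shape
(5, 13, 7, 7)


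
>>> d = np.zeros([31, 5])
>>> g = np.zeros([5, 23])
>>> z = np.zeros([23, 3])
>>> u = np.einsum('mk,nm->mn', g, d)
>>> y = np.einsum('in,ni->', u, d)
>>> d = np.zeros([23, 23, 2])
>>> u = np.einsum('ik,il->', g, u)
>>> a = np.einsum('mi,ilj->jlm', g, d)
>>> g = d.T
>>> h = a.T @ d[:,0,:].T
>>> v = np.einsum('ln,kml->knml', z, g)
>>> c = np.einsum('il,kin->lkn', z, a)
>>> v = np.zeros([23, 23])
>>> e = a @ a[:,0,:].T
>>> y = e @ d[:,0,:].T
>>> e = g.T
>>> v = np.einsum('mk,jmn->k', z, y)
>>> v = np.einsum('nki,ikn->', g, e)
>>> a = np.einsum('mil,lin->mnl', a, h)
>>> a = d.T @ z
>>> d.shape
(23, 23, 2)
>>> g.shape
(2, 23, 23)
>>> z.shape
(23, 3)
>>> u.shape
()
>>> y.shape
(2, 23, 23)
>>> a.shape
(2, 23, 3)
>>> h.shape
(5, 23, 23)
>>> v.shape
()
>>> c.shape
(3, 2, 5)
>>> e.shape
(23, 23, 2)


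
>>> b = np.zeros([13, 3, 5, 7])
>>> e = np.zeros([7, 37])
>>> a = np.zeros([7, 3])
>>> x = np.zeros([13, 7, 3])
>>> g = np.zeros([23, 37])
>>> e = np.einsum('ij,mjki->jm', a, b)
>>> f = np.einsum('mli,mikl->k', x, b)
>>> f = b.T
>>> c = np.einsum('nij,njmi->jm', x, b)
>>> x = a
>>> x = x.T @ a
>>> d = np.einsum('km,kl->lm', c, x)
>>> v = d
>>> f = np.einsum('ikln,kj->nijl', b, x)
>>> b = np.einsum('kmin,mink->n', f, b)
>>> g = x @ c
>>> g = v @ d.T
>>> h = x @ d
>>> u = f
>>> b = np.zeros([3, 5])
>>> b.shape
(3, 5)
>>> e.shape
(3, 13)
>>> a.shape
(7, 3)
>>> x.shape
(3, 3)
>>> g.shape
(3, 3)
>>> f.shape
(7, 13, 3, 5)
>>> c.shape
(3, 5)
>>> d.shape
(3, 5)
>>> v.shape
(3, 5)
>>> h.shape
(3, 5)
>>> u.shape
(7, 13, 3, 5)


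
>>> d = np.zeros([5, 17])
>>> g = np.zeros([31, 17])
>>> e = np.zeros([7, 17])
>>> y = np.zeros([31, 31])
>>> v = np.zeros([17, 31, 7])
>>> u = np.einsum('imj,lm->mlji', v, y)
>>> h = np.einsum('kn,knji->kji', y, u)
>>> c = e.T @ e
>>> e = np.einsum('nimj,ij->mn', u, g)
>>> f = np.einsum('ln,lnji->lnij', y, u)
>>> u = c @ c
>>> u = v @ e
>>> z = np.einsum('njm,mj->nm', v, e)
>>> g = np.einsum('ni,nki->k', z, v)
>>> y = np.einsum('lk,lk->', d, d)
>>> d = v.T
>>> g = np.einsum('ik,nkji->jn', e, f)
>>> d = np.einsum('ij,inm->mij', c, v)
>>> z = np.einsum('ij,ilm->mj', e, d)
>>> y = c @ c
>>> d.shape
(7, 17, 17)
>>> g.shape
(17, 31)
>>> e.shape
(7, 31)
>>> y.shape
(17, 17)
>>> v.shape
(17, 31, 7)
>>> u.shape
(17, 31, 31)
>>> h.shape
(31, 7, 17)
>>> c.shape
(17, 17)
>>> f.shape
(31, 31, 17, 7)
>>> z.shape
(17, 31)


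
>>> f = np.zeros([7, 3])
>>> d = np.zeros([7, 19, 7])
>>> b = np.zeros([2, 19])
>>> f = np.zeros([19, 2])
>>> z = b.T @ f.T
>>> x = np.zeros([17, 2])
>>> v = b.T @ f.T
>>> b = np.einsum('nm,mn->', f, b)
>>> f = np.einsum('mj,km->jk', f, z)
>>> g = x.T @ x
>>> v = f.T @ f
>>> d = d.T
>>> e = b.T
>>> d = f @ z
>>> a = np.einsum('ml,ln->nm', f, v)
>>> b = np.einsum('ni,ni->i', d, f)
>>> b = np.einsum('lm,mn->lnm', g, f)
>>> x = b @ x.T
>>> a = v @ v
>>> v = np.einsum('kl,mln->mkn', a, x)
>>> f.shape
(2, 19)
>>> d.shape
(2, 19)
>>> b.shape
(2, 19, 2)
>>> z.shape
(19, 19)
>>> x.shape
(2, 19, 17)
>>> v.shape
(2, 19, 17)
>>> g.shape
(2, 2)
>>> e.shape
()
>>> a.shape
(19, 19)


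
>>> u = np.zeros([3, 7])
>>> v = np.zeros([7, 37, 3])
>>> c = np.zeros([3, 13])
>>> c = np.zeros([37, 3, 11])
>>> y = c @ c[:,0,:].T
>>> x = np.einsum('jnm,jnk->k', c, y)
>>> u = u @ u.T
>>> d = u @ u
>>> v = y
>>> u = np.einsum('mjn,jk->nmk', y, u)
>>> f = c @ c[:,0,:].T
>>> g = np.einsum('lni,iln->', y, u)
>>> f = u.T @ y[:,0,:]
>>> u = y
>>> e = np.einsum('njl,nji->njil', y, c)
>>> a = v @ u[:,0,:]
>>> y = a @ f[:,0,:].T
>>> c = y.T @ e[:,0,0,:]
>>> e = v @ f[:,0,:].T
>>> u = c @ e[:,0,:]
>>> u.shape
(3, 3, 3)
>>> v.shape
(37, 3, 37)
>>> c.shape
(3, 3, 37)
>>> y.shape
(37, 3, 3)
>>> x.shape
(37,)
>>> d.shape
(3, 3)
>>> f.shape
(3, 37, 37)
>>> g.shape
()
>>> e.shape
(37, 3, 3)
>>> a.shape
(37, 3, 37)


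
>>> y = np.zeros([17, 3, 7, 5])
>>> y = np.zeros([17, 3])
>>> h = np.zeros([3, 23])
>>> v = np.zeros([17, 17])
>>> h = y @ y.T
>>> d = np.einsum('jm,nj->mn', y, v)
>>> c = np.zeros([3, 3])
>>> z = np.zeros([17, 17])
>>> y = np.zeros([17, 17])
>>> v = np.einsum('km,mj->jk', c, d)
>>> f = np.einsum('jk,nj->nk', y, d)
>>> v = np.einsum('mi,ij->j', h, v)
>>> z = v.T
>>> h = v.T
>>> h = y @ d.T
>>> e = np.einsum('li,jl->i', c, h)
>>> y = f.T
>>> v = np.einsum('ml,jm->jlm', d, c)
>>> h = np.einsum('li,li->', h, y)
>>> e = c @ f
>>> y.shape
(17, 3)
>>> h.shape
()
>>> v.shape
(3, 17, 3)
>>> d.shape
(3, 17)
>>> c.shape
(3, 3)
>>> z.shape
(3,)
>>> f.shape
(3, 17)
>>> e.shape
(3, 17)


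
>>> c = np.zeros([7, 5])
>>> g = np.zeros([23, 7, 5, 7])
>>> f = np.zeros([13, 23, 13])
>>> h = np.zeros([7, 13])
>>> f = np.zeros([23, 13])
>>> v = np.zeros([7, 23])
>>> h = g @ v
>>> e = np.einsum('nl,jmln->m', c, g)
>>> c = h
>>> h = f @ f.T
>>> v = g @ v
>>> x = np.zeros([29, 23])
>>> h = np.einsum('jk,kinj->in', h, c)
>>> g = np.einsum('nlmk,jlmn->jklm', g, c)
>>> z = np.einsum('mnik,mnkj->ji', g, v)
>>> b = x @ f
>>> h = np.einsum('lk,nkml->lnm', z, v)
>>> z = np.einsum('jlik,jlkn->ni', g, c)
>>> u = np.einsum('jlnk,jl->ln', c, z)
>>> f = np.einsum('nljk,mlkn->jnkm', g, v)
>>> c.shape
(23, 7, 5, 23)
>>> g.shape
(23, 7, 7, 5)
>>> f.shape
(7, 23, 5, 23)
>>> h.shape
(23, 23, 5)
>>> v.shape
(23, 7, 5, 23)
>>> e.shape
(7,)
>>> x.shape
(29, 23)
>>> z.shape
(23, 7)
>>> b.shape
(29, 13)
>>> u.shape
(7, 5)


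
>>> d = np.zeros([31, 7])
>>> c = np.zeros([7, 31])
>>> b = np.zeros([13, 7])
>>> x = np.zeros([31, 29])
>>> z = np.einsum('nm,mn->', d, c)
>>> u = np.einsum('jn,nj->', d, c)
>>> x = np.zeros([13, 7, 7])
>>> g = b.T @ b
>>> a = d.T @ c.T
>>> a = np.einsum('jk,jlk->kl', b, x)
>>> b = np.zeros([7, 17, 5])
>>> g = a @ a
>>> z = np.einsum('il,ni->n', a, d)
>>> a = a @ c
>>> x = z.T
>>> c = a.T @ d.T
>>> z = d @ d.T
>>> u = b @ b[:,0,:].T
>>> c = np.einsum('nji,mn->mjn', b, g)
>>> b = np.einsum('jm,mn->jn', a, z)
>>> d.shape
(31, 7)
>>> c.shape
(7, 17, 7)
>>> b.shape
(7, 31)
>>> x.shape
(31,)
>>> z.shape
(31, 31)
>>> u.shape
(7, 17, 7)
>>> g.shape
(7, 7)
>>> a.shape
(7, 31)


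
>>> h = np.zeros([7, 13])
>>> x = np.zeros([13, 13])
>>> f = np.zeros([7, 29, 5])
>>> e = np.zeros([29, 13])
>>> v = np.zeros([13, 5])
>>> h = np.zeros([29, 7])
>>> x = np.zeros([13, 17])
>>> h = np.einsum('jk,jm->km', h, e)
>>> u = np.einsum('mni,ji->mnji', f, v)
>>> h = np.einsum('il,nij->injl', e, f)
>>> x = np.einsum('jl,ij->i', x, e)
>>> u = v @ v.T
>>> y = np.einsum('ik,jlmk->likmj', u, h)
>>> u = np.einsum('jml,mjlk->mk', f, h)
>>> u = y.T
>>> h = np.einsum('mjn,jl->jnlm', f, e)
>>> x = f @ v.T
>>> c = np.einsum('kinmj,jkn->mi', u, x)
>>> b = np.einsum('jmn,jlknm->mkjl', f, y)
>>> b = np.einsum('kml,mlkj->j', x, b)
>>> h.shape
(29, 5, 13, 7)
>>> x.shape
(7, 29, 13)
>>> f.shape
(7, 29, 5)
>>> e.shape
(29, 13)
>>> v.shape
(13, 5)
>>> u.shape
(29, 5, 13, 13, 7)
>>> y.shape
(7, 13, 13, 5, 29)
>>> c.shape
(13, 5)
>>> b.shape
(13,)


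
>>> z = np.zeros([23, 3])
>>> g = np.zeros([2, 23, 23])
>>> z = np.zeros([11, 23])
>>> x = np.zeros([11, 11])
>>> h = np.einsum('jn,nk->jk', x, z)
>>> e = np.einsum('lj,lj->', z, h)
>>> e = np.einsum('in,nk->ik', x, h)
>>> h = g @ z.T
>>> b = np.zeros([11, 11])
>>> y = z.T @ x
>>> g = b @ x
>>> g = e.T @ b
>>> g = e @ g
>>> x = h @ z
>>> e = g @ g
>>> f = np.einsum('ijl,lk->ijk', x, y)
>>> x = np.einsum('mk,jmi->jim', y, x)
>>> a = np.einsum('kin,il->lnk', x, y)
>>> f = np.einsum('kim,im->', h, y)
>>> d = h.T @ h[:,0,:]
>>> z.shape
(11, 23)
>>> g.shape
(11, 11)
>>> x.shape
(2, 23, 23)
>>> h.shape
(2, 23, 11)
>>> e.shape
(11, 11)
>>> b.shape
(11, 11)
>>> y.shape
(23, 11)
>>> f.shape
()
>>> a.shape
(11, 23, 2)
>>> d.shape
(11, 23, 11)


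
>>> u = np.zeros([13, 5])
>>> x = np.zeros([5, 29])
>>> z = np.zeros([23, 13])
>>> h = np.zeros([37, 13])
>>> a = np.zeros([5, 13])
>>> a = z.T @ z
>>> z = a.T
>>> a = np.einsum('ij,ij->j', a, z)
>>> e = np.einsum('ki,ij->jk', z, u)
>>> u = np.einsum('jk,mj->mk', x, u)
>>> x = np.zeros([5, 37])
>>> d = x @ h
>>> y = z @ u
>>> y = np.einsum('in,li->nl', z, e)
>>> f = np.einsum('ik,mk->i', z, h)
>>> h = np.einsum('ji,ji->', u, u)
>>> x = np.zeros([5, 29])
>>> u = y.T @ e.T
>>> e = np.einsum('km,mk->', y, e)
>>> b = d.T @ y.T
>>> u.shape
(5, 5)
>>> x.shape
(5, 29)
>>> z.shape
(13, 13)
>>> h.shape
()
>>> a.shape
(13,)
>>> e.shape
()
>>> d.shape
(5, 13)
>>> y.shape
(13, 5)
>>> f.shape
(13,)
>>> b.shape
(13, 13)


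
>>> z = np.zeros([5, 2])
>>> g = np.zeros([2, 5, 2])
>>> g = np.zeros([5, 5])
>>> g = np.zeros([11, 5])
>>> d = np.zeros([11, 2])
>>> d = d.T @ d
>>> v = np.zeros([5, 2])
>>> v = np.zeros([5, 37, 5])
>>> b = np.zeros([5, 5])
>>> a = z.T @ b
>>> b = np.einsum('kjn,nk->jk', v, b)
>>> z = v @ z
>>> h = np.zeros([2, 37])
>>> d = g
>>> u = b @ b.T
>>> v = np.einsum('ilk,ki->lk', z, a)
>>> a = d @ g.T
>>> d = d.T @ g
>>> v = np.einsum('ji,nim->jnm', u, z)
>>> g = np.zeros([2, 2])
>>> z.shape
(5, 37, 2)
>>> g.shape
(2, 2)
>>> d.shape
(5, 5)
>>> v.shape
(37, 5, 2)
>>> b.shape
(37, 5)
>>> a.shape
(11, 11)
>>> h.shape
(2, 37)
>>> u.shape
(37, 37)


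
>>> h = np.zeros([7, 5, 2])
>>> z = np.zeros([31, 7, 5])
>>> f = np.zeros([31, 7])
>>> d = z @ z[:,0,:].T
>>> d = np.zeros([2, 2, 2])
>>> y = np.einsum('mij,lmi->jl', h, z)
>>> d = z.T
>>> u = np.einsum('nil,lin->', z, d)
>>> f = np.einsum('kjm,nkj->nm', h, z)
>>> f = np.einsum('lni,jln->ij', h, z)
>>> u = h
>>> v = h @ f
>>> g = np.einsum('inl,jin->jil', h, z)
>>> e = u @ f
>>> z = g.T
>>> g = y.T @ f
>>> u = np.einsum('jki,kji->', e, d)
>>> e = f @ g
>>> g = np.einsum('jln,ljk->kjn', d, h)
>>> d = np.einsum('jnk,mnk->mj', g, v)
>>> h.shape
(7, 5, 2)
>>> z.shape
(2, 7, 31)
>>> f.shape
(2, 31)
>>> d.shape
(7, 2)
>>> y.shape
(2, 31)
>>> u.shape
()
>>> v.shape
(7, 5, 31)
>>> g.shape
(2, 5, 31)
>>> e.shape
(2, 31)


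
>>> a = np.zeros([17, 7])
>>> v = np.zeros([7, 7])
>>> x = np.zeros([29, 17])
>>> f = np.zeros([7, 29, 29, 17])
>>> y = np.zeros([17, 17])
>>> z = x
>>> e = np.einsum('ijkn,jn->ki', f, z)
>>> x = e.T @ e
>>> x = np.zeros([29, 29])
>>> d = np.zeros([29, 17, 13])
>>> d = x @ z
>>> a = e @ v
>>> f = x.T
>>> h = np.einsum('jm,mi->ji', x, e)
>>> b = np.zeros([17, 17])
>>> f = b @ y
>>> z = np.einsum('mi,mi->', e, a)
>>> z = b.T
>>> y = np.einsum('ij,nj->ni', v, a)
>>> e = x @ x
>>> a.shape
(29, 7)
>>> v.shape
(7, 7)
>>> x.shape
(29, 29)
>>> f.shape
(17, 17)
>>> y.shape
(29, 7)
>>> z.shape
(17, 17)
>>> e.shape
(29, 29)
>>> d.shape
(29, 17)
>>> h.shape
(29, 7)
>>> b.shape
(17, 17)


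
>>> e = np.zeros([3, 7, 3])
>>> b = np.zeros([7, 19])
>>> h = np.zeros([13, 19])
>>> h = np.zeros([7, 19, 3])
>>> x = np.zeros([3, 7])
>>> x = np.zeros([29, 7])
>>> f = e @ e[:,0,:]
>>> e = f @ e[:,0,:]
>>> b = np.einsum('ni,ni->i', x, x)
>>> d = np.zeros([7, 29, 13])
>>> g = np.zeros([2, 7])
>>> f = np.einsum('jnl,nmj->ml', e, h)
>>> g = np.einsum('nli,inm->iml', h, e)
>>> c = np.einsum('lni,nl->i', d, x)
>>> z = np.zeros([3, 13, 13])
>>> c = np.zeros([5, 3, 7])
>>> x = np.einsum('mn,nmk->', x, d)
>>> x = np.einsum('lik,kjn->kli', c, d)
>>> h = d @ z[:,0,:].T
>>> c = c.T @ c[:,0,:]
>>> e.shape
(3, 7, 3)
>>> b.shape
(7,)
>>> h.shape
(7, 29, 3)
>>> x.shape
(7, 5, 3)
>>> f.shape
(19, 3)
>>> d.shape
(7, 29, 13)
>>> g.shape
(3, 3, 19)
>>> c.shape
(7, 3, 7)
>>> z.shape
(3, 13, 13)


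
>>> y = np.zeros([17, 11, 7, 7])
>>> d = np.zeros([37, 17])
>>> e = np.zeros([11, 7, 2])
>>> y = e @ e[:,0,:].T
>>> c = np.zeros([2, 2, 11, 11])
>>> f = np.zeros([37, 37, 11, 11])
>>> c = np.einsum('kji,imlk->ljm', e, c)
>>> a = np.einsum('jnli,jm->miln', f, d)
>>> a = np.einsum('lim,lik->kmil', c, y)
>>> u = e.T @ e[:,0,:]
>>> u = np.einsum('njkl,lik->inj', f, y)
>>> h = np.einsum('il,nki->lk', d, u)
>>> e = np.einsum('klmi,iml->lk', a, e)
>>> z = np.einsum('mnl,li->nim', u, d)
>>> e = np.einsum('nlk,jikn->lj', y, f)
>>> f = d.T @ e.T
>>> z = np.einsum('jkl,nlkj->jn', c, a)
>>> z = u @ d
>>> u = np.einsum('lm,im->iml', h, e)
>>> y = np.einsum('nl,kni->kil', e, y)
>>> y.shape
(11, 11, 37)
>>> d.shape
(37, 17)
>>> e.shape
(7, 37)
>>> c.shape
(11, 7, 2)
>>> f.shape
(17, 7)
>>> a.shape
(11, 2, 7, 11)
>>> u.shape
(7, 37, 17)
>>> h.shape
(17, 37)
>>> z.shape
(7, 37, 17)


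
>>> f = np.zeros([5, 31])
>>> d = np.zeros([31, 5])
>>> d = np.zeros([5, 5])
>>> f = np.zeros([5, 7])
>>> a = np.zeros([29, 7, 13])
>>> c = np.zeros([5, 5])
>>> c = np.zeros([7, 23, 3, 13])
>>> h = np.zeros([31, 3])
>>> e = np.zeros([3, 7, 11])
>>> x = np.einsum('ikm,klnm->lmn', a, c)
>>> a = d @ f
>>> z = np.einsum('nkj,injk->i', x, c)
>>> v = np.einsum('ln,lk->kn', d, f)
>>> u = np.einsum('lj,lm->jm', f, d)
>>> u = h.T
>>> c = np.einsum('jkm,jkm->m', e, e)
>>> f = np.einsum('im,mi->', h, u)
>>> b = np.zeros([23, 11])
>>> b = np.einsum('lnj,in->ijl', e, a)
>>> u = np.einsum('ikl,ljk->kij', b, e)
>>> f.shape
()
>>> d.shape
(5, 5)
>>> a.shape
(5, 7)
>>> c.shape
(11,)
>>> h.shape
(31, 3)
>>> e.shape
(3, 7, 11)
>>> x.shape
(23, 13, 3)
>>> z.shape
(7,)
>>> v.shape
(7, 5)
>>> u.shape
(11, 5, 7)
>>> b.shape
(5, 11, 3)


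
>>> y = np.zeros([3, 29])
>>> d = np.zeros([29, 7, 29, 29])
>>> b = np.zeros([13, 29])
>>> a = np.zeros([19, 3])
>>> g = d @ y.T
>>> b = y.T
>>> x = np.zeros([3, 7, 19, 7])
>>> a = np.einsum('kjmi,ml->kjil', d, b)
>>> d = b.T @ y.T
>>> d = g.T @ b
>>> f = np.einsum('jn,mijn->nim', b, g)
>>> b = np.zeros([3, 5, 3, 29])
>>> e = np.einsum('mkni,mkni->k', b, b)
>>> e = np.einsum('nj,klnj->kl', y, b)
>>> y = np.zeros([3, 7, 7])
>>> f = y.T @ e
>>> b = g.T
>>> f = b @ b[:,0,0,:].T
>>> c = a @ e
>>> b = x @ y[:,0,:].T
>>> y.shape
(3, 7, 7)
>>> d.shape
(3, 29, 7, 3)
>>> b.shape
(3, 7, 19, 3)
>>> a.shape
(29, 7, 29, 3)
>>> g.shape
(29, 7, 29, 3)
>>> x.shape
(3, 7, 19, 7)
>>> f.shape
(3, 29, 7, 3)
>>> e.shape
(3, 5)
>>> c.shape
(29, 7, 29, 5)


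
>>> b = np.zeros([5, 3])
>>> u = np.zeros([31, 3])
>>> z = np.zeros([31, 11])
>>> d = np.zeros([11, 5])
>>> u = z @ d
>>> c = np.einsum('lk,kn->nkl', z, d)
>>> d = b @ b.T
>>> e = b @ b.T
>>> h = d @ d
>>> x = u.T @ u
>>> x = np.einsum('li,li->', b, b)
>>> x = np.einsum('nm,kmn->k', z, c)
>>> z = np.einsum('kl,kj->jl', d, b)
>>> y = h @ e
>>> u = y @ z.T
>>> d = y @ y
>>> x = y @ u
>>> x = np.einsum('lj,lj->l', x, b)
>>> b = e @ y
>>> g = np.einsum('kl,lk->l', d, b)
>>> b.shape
(5, 5)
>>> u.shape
(5, 3)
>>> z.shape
(3, 5)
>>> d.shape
(5, 5)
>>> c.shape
(5, 11, 31)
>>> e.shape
(5, 5)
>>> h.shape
(5, 5)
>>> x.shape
(5,)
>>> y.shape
(5, 5)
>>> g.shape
(5,)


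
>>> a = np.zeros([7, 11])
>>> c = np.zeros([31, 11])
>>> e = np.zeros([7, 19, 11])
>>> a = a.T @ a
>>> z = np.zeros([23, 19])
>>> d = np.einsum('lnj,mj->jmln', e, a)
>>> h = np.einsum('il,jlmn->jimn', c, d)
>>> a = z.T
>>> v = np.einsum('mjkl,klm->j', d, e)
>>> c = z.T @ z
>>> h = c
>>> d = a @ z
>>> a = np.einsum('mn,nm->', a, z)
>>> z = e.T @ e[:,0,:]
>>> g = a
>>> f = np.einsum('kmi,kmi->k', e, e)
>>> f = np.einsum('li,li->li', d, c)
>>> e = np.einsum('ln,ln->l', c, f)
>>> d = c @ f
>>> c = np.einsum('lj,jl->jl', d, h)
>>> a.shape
()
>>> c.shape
(19, 19)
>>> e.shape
(19,)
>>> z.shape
(11, 19, 11)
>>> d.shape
(19, 19)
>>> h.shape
(19, 19)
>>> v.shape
(11,)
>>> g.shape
()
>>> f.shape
(19, 19)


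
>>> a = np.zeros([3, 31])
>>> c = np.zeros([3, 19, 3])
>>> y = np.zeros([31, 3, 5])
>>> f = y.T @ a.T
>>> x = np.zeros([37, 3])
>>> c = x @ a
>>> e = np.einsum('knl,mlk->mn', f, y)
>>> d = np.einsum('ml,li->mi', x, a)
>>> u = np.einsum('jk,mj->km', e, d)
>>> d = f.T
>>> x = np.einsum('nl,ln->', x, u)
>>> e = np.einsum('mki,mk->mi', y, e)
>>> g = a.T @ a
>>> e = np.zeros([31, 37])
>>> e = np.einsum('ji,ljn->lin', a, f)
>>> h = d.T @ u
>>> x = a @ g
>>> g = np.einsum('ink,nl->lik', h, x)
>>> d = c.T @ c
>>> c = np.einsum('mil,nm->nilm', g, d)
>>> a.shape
(3, 31)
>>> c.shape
(31, 5, 37, 31)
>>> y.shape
(31, 3, 5)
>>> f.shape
(5, 3, 3)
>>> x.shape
(3, 31)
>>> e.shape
(5, 31, 3)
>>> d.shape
(31, 31)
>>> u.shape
(3, 37)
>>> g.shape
(31, 5, 37)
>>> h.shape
(5, 3, 37)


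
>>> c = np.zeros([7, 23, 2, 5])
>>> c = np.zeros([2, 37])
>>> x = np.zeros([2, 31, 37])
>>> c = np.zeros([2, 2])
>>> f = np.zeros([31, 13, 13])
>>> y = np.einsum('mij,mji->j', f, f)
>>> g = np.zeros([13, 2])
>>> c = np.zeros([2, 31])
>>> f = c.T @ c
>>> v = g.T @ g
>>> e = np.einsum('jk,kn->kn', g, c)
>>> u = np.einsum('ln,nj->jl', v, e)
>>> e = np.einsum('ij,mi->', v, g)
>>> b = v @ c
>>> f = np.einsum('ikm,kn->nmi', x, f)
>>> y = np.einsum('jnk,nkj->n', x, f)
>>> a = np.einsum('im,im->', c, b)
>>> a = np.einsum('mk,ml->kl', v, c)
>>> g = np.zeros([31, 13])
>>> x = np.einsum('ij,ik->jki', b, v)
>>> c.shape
(2, 31)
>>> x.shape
(31, 2, 2)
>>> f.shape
(31, 37, 2)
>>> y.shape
(31,)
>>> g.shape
(31, 13)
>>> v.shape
(2, 2)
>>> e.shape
()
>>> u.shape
(31, 2)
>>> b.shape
(2, 31)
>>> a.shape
(2, 31)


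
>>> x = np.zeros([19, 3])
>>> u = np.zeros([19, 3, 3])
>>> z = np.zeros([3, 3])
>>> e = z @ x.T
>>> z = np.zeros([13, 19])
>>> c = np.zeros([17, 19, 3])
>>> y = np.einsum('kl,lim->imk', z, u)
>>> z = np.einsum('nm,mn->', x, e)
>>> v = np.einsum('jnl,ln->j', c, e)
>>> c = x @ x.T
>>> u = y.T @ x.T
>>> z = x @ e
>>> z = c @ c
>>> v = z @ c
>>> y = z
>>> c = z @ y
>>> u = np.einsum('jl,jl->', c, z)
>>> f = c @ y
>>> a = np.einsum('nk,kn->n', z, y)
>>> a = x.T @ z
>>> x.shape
(19, 3)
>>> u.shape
()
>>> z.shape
(19, 19)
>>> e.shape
(3, 19)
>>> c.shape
(19, 19)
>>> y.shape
(19, 19)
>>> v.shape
(19, 19)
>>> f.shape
(19, 19)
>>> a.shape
(3, 19)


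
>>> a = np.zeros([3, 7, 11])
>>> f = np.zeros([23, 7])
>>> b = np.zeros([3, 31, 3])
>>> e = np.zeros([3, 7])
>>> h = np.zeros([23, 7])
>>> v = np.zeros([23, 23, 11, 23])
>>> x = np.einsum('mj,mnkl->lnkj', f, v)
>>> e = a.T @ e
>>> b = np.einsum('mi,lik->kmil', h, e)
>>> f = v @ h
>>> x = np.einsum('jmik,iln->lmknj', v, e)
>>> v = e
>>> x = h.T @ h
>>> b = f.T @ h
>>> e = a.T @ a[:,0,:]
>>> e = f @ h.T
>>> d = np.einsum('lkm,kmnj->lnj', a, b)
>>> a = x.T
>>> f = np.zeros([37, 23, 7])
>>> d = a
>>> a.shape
(7, 7)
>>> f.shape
(37, 23, 7)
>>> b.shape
(7, 11, 23, 7)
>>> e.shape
(23, 23, 11, 23)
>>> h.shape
(23, 7)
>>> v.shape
(11, 7, 7)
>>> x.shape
(7, 7)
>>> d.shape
(7, 7)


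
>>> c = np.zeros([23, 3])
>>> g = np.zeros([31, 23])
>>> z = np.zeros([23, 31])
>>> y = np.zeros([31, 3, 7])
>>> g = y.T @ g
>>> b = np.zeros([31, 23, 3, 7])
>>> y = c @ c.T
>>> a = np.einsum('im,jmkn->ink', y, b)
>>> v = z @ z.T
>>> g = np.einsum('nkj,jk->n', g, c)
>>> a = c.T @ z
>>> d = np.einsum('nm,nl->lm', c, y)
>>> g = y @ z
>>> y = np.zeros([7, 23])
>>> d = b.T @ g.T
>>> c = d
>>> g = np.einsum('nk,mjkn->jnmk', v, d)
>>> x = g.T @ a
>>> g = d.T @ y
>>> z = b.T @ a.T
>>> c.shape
(7, 3, 23, 23)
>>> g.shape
(23, 23, 3, 23)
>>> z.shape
(7, 3, 23, 3)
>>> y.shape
(7, 23)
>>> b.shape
(31, 23, 3, 7)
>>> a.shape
(3, 31)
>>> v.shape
(23, 23)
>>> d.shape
(7, 3, 23, 23)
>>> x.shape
(23, 7, 23, 31)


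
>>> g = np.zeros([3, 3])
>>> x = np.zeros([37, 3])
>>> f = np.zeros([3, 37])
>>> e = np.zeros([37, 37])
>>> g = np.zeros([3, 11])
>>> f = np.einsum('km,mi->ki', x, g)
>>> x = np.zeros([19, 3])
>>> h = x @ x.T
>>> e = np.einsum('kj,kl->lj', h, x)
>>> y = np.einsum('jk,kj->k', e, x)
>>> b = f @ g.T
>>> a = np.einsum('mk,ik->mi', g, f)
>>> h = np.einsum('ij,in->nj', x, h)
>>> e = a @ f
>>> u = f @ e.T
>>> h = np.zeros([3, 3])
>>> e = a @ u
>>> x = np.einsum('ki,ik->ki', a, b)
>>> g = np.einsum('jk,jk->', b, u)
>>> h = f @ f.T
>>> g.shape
()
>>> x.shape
(3, 37)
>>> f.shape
(37, 11)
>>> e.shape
(3, 3)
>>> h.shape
(37, 37)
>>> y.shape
(19,)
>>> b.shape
(37, 3)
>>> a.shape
(3, 37)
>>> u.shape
(37, 3)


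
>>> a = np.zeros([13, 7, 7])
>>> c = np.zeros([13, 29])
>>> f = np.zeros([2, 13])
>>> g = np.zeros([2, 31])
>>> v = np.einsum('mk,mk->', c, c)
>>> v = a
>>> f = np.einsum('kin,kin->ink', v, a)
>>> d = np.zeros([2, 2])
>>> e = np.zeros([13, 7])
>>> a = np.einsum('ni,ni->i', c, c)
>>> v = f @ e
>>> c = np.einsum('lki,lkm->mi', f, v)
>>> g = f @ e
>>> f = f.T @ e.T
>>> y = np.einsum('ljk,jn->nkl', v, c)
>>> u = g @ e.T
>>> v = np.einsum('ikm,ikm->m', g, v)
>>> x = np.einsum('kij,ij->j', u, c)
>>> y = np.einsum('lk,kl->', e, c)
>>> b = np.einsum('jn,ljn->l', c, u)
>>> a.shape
(29,)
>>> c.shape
(7, 13)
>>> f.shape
(13, 7, 13)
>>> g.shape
(7, 7, 7)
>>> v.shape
(7,)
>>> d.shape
(2, 2)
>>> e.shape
(13, 7)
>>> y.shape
()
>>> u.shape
(7, 7, 13)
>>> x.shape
(13,)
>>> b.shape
(7,)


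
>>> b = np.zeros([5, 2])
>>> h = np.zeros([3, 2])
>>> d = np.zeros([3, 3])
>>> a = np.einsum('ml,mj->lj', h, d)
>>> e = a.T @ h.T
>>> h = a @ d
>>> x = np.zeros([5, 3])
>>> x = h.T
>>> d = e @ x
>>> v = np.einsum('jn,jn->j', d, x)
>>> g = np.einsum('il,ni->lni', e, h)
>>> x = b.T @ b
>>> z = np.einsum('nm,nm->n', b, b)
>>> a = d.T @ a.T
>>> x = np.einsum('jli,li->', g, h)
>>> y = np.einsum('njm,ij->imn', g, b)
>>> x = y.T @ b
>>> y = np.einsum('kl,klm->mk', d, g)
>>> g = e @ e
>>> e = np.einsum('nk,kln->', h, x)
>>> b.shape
(5, 2)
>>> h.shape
(2, 3)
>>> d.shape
(3, 2)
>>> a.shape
(2, 2)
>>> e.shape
()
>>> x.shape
(3, 3, 2)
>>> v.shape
(3,)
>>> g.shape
(3, 3)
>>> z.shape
(5,)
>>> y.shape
(3, 3)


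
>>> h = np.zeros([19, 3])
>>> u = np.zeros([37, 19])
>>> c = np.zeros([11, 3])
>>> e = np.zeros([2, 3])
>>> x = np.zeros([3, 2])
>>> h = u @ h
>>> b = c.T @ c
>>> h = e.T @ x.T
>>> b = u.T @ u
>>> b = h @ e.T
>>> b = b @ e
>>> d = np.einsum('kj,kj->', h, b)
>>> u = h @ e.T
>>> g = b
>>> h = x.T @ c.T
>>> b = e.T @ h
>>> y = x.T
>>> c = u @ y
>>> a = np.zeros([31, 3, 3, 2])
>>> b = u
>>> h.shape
(2, 11)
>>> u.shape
(3, 2)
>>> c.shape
(3, 3)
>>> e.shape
(2, 3)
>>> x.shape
(3, 2)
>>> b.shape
(3, 2)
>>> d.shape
()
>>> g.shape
(3, 3)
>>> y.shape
(2, 3)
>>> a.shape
(31, 3, 3, 2)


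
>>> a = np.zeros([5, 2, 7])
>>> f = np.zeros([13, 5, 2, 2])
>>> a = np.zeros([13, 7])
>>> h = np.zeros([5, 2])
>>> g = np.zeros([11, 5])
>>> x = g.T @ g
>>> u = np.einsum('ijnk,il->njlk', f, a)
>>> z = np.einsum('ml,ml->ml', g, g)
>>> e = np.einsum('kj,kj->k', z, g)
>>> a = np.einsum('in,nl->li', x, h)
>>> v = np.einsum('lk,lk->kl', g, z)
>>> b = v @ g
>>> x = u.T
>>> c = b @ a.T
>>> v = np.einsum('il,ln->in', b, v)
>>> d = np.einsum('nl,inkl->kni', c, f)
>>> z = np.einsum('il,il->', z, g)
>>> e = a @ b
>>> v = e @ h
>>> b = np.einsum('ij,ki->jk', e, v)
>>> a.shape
(2, 5)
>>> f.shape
(13, 5, 2, 2)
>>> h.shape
(5, 2)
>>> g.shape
(11, 5)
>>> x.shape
(2, 7, 5, 2)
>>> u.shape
(2, 5, 7, 2)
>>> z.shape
()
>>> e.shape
(2, 5)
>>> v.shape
(2, 2)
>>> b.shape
(5, 2)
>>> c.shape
(5, 2)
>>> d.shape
(2, 5, 13)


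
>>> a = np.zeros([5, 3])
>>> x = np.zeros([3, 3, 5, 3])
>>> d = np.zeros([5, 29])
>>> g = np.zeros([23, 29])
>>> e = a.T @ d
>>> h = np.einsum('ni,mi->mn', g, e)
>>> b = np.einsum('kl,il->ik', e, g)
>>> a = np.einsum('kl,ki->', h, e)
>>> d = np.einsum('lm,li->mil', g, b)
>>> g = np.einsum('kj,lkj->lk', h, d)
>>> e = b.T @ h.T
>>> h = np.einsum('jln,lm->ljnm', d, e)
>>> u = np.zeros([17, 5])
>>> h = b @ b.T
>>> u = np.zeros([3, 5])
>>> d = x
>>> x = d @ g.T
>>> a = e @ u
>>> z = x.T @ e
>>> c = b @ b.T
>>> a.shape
(3, 5)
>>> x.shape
(3, 3, 5, 29)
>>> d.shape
(3, 3, 5, 3)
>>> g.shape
(29, 3)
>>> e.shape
(3, 3)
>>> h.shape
(23, 23)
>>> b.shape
(23, 3)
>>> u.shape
(3, 5)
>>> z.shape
(29, 5, 3, 3)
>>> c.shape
(23, 23)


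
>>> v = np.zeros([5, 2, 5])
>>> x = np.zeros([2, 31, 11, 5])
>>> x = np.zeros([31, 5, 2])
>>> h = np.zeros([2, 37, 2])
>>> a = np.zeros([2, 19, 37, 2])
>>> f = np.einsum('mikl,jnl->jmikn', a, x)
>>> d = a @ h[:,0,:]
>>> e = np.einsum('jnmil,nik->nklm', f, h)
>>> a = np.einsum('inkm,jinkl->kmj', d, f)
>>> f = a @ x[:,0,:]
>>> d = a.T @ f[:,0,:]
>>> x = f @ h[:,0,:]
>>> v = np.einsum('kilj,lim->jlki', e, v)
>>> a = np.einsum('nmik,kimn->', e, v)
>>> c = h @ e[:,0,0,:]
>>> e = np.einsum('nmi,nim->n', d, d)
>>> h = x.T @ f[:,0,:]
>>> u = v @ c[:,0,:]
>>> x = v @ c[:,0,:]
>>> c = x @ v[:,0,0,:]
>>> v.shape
(19, 5, 2, 2)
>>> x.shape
(19, 5, 2, 19)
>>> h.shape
(2, 2, 2)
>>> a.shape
()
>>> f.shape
(37, 2, 2)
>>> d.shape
(31, 2, 2)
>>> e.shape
(31,)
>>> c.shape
(19, 5, 2, 2)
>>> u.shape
(19, 5, 2, 19)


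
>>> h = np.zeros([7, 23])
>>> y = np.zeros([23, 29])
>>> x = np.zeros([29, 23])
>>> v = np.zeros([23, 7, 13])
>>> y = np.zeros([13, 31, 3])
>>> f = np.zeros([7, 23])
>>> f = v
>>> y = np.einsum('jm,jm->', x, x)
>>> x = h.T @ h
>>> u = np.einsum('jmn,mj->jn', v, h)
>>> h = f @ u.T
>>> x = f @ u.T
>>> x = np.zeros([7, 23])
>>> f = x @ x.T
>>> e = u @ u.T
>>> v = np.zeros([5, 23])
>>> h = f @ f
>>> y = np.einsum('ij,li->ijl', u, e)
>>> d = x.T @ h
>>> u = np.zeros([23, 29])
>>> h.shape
(7, 7)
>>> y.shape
(23, 13, 23)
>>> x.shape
(7, 23)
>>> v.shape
(5, 23)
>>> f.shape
(7, 7)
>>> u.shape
(23, 29)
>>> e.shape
(23, 23)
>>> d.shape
(23, 7)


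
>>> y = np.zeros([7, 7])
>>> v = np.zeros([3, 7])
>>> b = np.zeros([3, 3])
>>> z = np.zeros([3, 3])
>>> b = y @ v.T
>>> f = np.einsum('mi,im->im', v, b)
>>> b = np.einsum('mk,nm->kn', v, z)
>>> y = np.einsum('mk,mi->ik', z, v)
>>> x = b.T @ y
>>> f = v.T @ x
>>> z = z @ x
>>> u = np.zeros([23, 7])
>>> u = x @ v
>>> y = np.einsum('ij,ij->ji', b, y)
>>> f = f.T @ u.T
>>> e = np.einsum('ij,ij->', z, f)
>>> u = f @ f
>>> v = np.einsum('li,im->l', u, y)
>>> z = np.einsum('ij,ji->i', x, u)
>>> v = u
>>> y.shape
(3, 7)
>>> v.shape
(3, 3)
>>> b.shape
(7, 3)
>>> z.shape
(3,)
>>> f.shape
(3, 3)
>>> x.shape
(3, 3)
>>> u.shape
(3, 3)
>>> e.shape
()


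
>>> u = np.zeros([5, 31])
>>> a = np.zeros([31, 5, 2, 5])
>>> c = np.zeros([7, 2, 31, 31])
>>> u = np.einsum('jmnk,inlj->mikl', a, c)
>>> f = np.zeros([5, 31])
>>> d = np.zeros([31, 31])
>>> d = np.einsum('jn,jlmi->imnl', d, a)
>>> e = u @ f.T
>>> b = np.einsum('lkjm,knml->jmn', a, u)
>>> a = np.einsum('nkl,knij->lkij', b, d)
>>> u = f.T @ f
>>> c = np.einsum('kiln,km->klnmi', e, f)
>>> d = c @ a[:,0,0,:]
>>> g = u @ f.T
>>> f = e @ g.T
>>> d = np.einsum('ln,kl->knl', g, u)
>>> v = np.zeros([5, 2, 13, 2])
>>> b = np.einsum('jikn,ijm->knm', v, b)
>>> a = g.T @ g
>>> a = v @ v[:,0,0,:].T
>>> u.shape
(31, 31)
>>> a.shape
(5, 2, 13, 5)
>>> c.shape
(5, 5, 5, 31, 7)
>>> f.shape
(5, 7, 5, 31)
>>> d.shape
(31, 5, 31)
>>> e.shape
(5, 7, 5, 5)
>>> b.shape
(13, 2, 7)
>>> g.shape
(31, 5)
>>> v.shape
(5, 2, 13, 2)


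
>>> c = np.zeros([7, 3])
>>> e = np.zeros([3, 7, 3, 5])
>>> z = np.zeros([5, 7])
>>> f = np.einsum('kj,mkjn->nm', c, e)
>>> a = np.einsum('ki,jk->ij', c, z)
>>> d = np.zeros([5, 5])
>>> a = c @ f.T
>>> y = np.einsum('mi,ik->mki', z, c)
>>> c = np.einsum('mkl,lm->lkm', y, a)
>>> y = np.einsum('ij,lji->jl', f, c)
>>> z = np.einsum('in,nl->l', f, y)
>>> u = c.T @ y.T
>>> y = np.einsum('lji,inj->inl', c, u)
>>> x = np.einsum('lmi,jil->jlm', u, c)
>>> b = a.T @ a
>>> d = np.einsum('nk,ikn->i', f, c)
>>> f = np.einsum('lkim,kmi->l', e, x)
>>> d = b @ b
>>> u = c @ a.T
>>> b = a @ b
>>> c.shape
(7, 3, 5)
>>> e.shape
(3, 7, 3, 5)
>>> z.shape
(7,)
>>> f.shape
(3,)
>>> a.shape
(7, 5)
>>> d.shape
(5, 5)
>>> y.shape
(5, 3, 7)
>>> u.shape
(7, 3, 7)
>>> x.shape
(7, 5, 3)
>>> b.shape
(7, 5)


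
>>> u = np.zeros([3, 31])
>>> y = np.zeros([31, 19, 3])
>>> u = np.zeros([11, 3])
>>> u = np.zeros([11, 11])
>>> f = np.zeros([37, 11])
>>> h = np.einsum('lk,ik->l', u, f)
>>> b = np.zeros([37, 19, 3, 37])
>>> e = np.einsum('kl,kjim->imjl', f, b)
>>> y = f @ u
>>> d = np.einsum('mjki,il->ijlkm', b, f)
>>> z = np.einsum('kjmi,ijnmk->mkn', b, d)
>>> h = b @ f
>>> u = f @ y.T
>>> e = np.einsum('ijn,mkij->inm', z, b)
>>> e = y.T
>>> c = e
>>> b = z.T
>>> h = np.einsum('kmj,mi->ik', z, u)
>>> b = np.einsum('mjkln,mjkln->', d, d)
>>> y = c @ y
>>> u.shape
(37, 37)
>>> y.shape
(11, 11)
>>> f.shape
(37, 11)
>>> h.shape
(37, 3)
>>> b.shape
()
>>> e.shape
(11, 37)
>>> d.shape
(37, 19, 11, 3, 37)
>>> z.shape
(3, 37, 11)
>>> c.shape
(11, 37)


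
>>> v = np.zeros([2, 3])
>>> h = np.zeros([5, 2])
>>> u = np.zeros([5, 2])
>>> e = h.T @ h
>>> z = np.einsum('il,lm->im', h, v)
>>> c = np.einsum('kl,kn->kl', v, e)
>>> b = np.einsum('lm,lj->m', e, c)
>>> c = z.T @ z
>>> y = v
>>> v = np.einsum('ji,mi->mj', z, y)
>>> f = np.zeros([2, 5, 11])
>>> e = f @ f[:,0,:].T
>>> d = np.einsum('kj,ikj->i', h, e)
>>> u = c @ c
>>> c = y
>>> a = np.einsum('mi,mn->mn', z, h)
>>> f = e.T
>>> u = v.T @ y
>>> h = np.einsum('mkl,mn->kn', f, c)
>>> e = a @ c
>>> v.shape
(2, 5)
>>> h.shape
(5, 3)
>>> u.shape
(5, 3)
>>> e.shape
(5, 3)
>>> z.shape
(5, 3)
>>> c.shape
(2, 3)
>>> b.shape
(2,)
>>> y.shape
(2, 3)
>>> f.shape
(2, 5, 2)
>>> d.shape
(2,)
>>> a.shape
(5, 2)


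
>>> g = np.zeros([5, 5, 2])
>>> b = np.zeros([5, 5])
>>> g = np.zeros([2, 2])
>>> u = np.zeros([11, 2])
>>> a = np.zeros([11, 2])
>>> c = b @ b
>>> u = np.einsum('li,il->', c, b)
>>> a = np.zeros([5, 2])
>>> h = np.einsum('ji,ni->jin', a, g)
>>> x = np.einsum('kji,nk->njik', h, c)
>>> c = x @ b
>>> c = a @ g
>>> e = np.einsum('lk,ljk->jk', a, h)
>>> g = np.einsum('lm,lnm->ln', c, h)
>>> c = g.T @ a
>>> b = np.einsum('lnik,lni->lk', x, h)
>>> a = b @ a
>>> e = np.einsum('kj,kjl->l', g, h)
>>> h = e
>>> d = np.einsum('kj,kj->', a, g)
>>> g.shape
(5, 2)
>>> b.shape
(5, 5)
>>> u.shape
()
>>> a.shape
(5, 2)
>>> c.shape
(2, 2)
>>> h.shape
(2,)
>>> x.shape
(5, 2, 2, 5)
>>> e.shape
(2,)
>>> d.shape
()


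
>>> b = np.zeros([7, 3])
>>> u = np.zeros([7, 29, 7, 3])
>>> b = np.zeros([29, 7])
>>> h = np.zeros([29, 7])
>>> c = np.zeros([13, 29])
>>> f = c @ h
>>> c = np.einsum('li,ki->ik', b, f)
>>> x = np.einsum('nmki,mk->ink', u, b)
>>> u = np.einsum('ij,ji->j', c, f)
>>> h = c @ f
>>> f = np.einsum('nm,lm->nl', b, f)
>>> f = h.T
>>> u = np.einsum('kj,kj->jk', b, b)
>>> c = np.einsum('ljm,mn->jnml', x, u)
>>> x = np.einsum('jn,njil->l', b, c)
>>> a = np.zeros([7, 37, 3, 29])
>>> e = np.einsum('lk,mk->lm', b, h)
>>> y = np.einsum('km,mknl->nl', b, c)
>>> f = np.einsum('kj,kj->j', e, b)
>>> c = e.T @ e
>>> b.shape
(29, 7)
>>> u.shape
(7, 29)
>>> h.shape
(7, 7)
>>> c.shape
(7, 7)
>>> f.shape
(7,)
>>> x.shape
(3,)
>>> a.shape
(7, 37, 3, 29)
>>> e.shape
(29, 7)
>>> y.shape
(7, 3)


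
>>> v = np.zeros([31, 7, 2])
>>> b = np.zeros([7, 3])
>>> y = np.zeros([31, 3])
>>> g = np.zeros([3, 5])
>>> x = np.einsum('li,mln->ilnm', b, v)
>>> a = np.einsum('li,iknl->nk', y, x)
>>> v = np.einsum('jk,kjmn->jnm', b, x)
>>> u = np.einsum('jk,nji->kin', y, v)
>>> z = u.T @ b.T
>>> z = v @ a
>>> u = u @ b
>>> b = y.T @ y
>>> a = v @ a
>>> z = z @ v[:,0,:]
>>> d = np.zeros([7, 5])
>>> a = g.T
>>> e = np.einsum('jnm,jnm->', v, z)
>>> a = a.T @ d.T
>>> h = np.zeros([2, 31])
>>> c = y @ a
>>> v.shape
(7, 31, 2)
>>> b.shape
(3, 3)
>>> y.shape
(31, 3)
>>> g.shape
(3, 5)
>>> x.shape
(3, 7, 2, 31)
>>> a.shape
(3, 7)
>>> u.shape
(3, 2, 3)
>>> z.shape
(7, 31, 2)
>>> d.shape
(7, 5)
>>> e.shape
()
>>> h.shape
(2, 31)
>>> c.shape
(31, 7)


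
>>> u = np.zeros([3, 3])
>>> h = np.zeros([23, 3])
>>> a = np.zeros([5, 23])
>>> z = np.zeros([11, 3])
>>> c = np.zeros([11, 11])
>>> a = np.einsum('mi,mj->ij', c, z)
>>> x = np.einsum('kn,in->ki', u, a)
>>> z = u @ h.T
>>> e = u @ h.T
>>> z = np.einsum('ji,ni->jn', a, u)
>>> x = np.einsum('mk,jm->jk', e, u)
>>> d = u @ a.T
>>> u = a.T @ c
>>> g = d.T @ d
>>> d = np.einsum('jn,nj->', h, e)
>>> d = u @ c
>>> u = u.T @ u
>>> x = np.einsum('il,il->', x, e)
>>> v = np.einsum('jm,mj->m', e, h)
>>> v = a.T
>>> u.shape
(11, 11)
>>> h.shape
(23, 3)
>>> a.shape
(11, 3)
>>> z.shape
(11, 3)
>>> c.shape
(11, 11)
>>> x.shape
()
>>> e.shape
(3, 23)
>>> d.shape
(3, 11)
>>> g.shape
(11, 11)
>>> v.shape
(3, 11)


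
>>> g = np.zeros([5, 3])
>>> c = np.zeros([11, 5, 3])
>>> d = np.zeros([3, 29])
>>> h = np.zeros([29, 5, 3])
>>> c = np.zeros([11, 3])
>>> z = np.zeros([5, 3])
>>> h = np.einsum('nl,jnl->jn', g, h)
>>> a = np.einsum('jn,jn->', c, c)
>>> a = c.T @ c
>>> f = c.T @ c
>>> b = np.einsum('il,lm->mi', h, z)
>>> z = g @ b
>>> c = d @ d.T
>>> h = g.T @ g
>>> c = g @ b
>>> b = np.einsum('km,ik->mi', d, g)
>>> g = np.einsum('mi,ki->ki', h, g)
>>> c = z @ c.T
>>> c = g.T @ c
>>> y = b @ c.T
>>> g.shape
(5, 3)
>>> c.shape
(3, 5)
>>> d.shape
(3, 29)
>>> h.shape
(3, 3)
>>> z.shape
(5, 29)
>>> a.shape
(3, 3)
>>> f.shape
(3, 3)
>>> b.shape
(29, 5)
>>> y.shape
(29, 3)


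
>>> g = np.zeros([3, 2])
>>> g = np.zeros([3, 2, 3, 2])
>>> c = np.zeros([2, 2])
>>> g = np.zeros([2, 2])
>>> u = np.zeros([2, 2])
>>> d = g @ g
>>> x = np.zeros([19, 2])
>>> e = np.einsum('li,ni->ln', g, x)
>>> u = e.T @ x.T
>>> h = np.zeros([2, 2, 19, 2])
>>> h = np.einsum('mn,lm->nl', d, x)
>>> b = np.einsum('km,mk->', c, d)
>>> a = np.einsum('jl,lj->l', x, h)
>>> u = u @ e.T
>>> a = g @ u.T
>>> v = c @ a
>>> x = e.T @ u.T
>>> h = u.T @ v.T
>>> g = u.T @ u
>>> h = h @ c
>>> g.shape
(2, 2)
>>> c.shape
(2, 2)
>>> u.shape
(19, 2)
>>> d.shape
(2, 2)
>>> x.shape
(19, 19)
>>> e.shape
(2, 19)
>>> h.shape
(2, 2)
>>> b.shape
()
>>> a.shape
(2, 19)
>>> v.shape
(2, 19)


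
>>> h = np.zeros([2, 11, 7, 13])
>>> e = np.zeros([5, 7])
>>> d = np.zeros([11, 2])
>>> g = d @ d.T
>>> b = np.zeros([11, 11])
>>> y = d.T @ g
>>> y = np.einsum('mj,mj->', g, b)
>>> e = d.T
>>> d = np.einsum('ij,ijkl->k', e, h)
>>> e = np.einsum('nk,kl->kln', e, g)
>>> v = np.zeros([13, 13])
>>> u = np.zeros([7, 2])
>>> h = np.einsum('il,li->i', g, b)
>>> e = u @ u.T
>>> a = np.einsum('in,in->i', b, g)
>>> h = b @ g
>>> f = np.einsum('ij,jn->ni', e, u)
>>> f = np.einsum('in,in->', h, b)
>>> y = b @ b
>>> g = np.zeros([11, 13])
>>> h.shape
(11, 11)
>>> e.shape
(7, 7)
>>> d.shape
(7,)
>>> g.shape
(11, 13)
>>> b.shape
(11, 11)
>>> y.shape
(11, 11)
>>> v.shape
(13, 13)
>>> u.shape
(7, 2)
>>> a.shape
(11,)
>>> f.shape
()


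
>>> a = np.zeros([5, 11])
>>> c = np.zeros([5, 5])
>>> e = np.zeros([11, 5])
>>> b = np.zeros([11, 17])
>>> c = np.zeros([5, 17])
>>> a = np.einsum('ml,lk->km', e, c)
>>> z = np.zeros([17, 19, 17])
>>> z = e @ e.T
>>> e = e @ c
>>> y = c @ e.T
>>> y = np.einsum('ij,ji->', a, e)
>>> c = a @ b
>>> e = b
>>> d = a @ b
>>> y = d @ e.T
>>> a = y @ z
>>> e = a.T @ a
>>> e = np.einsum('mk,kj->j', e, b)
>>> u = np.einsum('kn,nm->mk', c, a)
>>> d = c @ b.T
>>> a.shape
(17, 11)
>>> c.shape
(17, 17)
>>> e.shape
(17,)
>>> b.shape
(11, 17)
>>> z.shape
(11, 11)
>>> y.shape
(17, 11)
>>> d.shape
(17, 11)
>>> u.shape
(11, 17)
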